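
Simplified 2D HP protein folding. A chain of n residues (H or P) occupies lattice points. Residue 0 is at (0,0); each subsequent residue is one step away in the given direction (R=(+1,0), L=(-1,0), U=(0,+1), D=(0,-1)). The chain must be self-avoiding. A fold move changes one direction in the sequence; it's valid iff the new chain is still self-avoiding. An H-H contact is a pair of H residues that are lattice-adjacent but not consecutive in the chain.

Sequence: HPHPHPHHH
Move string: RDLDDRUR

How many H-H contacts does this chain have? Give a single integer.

Answer: 2

Derivation:
Positions: [(0, 0), (1, 0), (1, -1), (0, -1), (0, -2), (0, -3), (1, -3), (1, -2), (2, -2)]
H-H contact: residue 2 @(1,-1) - residue 7 @(1, -2)
H-H contact: residue 4 @(0,-2) - residue 7 @(1, -2)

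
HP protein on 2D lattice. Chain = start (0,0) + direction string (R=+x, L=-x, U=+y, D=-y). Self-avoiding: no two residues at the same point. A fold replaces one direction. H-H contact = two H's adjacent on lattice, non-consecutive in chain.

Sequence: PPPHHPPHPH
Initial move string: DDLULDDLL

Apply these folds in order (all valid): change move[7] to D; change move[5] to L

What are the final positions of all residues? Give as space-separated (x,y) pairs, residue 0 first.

Answer: (0,0) (0,-1) (0,-2) (-1,-2) (-1,-1) (-2,-1) (-3,-1) (-3,-2) (-3,-3) (-4,-3)

Derivation:
Initial moves: DDLULDDLL
Fold: move[7]->D => DDLULDDDL (positions: [(0, 0), (0, -1), (0, -2), (-1, -2), (-1, -1), (-2, -1), (-2, -2), (-2, -3), (-2, -4), (-3, -4)])
Fold: move[5]->L => DDLULLDDL (positions: [(0, 0), (0, -1), (0, -2), (-1, -2), (-1, -1), (-2, -1), (-3, -1), (-3, -2), (-3, -3), (-4, -3)])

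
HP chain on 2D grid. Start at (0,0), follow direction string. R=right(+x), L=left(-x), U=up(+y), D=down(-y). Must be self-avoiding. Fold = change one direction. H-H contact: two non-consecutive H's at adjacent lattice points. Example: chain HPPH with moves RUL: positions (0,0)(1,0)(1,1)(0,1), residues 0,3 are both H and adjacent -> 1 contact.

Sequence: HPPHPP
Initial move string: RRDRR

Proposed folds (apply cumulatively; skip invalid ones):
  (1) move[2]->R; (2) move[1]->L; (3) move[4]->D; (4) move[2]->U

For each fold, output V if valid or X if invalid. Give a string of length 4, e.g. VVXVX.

Initial: RRDRR -> [(0, 0), (1, 0), (2, 0), (2, -1), (3, -1), (4, -1)]
Fold 1: move[2]->R => RRRRR VALID
Fold 2: move[1]->L => RLRRR INVALID (collision), skipped
Fold 3: move[4]->D => RRRRD VALID
Fold 4: move[2]->U => RRURD VALID

Answer: VXVV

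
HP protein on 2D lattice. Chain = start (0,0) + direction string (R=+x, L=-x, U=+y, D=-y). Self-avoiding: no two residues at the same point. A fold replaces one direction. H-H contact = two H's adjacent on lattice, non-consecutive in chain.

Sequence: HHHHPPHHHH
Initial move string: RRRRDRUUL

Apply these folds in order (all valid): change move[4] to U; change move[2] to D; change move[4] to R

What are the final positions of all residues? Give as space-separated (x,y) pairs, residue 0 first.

Initial moves: RRRRDRUUL
Fold: move[4]->U => RRRRURUUL (positions: [(0, 0), (1, 0), (2, 0), (3, 0), (4, 0), (4, 1), (5, 1), (5, 2), (5, 3), (4, 3)])
Fold: move[2]->D => RRDRURUUL (positions: [(0, 0), (1, 0), (2, 0), (2, -1), (3, -1), (3, 0), (4, 0), (4, 1), (4, 2), (3, 2)])
Fold: move[4]->R => RRDRRRUUL (positions: [(0, 0), (1, 0), (2, 0), (2, -1), (3, -1), (4, -1), (5, -1), (5, 0), (5, 1), (4, 1)])

Answer: (0,0) (1,0) (2,0) (2,-1) (3,-1) (4,-1) (5,-1) (5,0) (5,1) (4,1)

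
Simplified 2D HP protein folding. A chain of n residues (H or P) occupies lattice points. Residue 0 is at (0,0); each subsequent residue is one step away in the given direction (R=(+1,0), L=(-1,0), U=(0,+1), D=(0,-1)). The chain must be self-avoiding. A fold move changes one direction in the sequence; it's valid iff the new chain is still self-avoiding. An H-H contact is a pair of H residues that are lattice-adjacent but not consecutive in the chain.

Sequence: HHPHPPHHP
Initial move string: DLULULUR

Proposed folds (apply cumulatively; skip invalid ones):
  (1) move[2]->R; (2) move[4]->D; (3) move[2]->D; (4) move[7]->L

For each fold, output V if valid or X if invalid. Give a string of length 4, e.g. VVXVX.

Answer: XXVV

Derivation:
Initial: DLULULUR -> [(0, 0), (0, -1), (-1, -1), (-1, 0), (-2, 0), (-2, 1), (-3, 1), (-3, 2), (-2, 2)]
Fold 1: move[2]->R => DLRLULUR INVALID (collision), skipped
Fold 2: move[4]->D => DLULDLUR INVALID (collision), skipped
Fold 3: move[2]->D => DLDLULUR VALID
Fold 4: move[7]->L => DLDLULUL VALID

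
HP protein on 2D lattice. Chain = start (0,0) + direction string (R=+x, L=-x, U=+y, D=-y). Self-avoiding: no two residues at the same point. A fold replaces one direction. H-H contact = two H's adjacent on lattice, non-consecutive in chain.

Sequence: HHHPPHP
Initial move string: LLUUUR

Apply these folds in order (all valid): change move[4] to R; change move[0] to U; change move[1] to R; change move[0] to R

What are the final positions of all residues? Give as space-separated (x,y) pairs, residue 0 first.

Answer: (0,0) (1,0) (2,0) (2,1) (2,2) (3,2) (4,2)

Derivation:
Initial moves: LLUUUR
Fold: move[4]->R => LLUURR (positions: [(0, 0), (-1, 0), (-2, 0), (-2, 1), (-2, 2), (-1, 2), (0, 2)])
Fold: move[0]->U => ULUURR (positions: [(0, 0), (0, 1), (-1, 1), (-1, 2), (-1, 3), (0, 3), (1, 3)])
Fold: move[1]->R => URUURR (positions: [(0, 0), (0, 1), (1, 1), (1, 2), (1, 3), (2, 3), (3, 3)])
Fold: move[0]->R => RRUURR (positions: [(0, 0), (1, 0), (2, 0), (2, 1), (2, 2), (3, 2), (4, 2)])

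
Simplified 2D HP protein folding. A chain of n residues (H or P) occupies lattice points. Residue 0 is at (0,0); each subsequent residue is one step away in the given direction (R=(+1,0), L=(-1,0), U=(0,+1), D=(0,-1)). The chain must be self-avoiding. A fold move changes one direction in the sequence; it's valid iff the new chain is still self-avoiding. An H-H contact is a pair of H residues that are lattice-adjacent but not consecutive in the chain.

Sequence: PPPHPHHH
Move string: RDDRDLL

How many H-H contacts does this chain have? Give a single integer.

Answer: 1

Derivation:
Positions: [(0, 0), (1, 0), (1, -1), (1, -2), (2, -2), (2, -3), (1, -3), (0, -3)]
H-H contact: residue 3 @(1,-2) - residue 6 @(1, -3)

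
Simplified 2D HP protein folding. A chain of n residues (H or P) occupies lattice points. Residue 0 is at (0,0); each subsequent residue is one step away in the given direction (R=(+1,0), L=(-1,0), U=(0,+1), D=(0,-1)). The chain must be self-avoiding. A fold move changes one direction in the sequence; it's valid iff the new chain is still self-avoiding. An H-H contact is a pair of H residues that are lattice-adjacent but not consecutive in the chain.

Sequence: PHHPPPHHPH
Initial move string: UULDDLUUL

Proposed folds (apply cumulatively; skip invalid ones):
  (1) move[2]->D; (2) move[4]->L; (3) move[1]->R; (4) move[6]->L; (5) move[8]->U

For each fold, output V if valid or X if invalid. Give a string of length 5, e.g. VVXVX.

Initial: UULDDLUUL -> [(0, 0), (0, 1), (0, 2), (-1, 2), (-1, 1), (-1, 0), (-2, 0), (-2, 1), (-2, 2), (-3, 2)]
Fold 1: move[2]->D => UUDDDLUUL INVALID (collision), skipped
Fold 2: move[4]->L => UULDLLUUL VALID
Fold 3: move[1]->R => URLDLLUUL INVALID (collision), skipped
Fold 4: move[6]->L => UULDLLLUL VALID
Fold 5: move[8]->U => UULDLLLUU VALID

Answer: XVXVV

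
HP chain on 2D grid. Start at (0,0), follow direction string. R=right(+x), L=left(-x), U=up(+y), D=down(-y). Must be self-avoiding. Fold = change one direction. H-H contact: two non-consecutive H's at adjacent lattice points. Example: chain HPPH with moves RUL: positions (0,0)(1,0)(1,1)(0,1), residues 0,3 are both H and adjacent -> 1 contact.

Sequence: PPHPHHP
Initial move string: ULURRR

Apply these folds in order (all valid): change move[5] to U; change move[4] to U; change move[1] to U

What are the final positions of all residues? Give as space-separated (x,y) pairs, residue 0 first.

Answer: (0,0) (0,1) (0,2) (0,3) (1,3) (1,4) (1,5)

Derivation:
Initial moves: ULURRR
Fold: move[5]->U => ULURRU (positions: [(0, 0), (0, 1), (-1, 1), (-1, 2), (0, 2), (1, 2), (1, 3)])
Fold: move[4]->U => ULURUU (positions: [(0, 0), (0, 1), (-1, 1), (-1, 2), (0, 2), (0, 3), (0, 4)])
Fold: move[1]->U => UUURUU (positions: [(0, 0), (0, 1), (0, 2), (0, 3), (1, 3), (1, 4), (1, 5)])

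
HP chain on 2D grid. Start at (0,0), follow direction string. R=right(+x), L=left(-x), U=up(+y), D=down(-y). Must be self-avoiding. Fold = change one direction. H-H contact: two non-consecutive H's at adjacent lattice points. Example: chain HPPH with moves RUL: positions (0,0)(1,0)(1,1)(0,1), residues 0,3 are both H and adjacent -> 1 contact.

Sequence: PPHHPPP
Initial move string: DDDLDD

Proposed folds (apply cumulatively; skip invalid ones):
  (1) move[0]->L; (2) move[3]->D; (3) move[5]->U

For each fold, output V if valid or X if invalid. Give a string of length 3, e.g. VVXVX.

Answer: VVX

Derivation:
Initial: DDDLDD -> [(0, 0), (0, -1), (0, -2), (0, -3), (-1, -3), (-1, -4), (-1, -5)]
Fold 1: move[0]->L => LDDLDD VALID
Fold 2: move[3]->D => LDDDDD VALID
Fold 3: move[5]->U => LDDDDU INVALID (collision), skipped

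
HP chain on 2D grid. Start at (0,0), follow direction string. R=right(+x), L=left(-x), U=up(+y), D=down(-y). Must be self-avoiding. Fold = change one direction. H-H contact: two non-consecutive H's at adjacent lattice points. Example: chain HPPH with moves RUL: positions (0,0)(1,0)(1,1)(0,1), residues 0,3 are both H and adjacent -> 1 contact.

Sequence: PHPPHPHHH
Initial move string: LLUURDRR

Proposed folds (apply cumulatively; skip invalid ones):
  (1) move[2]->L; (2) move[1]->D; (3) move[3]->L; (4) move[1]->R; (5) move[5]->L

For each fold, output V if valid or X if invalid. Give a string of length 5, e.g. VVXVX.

Initial: LLUURDRR -> [(0, 0), (-1, 0), (-2, 0), (-2, 1), (-2, 2), (-1, 2), (-1, 1), (0, 1), (1, 1)]
Fold 1: move[2]->L => LLLURDRR INVALID (collision), skipped
Fold 2: move[1]->D => LDUURDRR INVALID (collision), skipped
Fold 3: move[3]->L => LLULRDRR INVALID (collision), skipped
Fold 4: move[1]->R => LRUURDRR INVALID (collision), skipped
Fold 5: move[5]->L => LLUURLRR INVALID (collision), skipped

Answer: XXXXX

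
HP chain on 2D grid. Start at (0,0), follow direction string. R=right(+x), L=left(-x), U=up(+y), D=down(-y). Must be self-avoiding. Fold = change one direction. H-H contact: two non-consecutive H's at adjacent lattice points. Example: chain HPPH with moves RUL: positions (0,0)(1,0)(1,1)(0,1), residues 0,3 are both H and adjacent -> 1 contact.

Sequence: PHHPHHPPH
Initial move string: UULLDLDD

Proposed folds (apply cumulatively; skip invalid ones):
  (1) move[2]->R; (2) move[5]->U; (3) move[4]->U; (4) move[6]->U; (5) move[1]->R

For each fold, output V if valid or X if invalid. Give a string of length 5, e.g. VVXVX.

Initial: UULLDLDD -> [(0, 0), (0, 1), (0, 2), (-1, 2), (-2, 2), (-2, 1), (-3, 1), (-3, 0), (-3, -1)]
Fold 1: move[2]->R => UURLDLDD INVALID (collision), skipped
Fold 2: move[5]->U => UULLDUDD INVALID (collision), skipped
Fold 3: move[4]->U => UULLULDD VALID
Fold 4: move[6]->U => UULLULUD INVALID (collision), skipped
Fold 5: move[1]->R => URLLULDD INVALID (collision), skipped

Answer: XXVXX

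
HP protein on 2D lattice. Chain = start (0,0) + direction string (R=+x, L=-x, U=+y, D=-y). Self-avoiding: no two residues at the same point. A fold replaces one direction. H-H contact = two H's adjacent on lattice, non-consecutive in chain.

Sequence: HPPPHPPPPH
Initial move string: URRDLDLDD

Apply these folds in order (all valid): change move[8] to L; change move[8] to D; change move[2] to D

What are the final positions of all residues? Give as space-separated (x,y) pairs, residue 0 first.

Initial moves: URRDLDLDD
Fold: move[8]->L => URRDLDLDL (positions: [(0, 0), (0, 1), (1, 1), (2, 1), (2, 0), (1, 0), (1, -1), (0, -1), (0, -2), (-1, -2)])
Fold: move[8]->D => URRDLDLDD (positions: [(0, 0), (0, 1), (1, 1), (2, 1), (2, 0), (1, 0), (1, -1), (0, -1), (0, -2), (0, -3)])
Fold: move[2]->D => URDDLDLDD (positions: [(0, 0), (0, 1), (1, 1), (1, 0), (1, -1), (0, -1), (0, -2), (-1, -2), (-1, -3), (-1, -4)])

Answer: (0,0) (0,1) (1,1) (1,0) (1,-1) (0,-1) (0,-2) (-1,-2) (-1,-3) (-1,-4)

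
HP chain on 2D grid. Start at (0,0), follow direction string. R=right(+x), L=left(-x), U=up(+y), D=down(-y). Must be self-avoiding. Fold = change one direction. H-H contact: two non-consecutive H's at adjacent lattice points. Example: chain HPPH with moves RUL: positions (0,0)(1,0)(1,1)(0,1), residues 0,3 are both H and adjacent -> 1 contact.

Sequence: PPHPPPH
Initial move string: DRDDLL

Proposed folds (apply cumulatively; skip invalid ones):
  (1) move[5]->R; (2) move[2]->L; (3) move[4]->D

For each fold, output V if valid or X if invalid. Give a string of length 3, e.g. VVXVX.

Answer: XXV

Derivation:
Initial: DRDDLL -> [(0, 0), (0, -1), (1, -1), (1, -2), (1, -3), (0, -3), (-1, -3)]
Fold 1: move[5]->R => DRDDLR INVALID (collision), skipped
Fold 2: move[2]->L => DRLDLL INVALID (collision), skipped
Fold 3: move[4]->D => DRDDDL VALID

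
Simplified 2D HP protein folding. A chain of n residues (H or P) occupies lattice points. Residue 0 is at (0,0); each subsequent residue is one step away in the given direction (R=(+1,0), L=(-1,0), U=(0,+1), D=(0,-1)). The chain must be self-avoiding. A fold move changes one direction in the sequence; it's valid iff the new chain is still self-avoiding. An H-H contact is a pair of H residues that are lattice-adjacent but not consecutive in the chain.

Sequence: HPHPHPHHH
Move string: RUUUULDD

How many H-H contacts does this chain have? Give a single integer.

Answer: 1

Derivation:
Positions: [(0, 0), (1, 0), (1, 1), (1, 2), (1, 3), (1, 4), (0, 4), (0, 3), (0, 2)]
H-H contact: residue 4 @(1,3) - residue 7 @(0, 3)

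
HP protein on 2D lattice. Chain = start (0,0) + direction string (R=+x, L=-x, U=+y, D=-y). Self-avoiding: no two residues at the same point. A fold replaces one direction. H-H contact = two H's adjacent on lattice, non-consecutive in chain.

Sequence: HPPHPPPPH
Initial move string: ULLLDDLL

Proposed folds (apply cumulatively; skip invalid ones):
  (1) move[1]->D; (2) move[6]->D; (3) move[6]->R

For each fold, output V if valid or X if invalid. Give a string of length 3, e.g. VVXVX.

Answer: XVX

Derivation:
Initial: ULLLDDLL -> [(0, 0), (0, 1), (-1, 1), (-2, 1), (-3, 1), (-3, 0), (-3, -1), (-4, -1), (-5, -1)]
Fold 1: move[1]->D => UDLLDDLL INVALID (collision), skipped
Fold 2: move[6]->D => ULLLDDDL VALID
Fold 3: move[6]->R => ULLLDDRL INVALID (collision), skipped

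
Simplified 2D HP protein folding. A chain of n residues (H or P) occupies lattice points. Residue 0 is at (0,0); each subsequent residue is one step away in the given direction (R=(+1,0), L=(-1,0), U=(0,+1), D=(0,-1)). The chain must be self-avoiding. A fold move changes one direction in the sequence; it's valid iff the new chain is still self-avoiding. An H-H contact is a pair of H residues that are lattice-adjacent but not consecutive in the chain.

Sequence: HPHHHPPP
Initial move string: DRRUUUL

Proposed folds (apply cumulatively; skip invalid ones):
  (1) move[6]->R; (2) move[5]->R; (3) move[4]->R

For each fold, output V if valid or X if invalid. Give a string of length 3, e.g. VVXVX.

Initial: DRRUUUL -> [(0, 0), (0, -1), (1, -1), (2, -1), (2, 0), (2, 1), (2, 2), (1, 2)]
Fold 1: move[6]->R => DRRUUUR VALID
Fold 2: move[5]->R => DRRUURR VALID
Fold 3: move[4]->R => DRRURRR VALID

Answer: VVV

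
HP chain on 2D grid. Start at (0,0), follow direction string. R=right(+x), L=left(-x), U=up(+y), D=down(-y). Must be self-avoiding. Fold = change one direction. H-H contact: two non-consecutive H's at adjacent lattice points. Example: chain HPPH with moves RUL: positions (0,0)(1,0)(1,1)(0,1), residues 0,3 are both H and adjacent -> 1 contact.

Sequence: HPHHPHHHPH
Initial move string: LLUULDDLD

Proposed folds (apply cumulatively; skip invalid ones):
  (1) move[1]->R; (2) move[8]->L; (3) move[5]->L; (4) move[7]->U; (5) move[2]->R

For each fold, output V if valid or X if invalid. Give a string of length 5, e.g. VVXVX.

Initial: LLUULDDLD -> [(0, 0), (-1, 0), (-2, 0), (-2, 1), (-2, 2), (-3, 2), (-3, 1), (-3, 0), (-4, 0), (-4, -1)]
Fold 1: move[1]->R => LRUULDDLD INVALID (collision), skipped
Fold 2: move[8]->L => LLUULDDLL VALID
Fold 3: move[5]->L => LLUULLDLL VALID
Fold 4: move[7]->U => LLUULLDUL INVALID (collision), skipped
Fold 5: move[2]->R => LLRULLDLL INVALID (collision), skipped

Answer: XVVXX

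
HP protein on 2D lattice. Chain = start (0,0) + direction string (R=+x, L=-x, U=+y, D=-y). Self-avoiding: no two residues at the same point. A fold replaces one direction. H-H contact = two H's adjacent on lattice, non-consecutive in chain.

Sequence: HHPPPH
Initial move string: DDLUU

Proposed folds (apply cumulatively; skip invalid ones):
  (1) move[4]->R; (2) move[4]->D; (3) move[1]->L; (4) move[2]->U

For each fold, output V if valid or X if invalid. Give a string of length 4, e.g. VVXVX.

Initial: DDLUU -> [(0, 0), (0, -1), (0, -2), (-1, -2), (-1, -1), (-1, 0)]
Fold 1: move[4]->R => DDLUR INVALID (collision), skipped
Fold 2: move[4]->D => DDLUD INVALID (collision), skipped
Fold 3: move[1]->L => DLLUU VALID
Fold 4: move[2]->U => DLUUU VALID

Answer: XXVV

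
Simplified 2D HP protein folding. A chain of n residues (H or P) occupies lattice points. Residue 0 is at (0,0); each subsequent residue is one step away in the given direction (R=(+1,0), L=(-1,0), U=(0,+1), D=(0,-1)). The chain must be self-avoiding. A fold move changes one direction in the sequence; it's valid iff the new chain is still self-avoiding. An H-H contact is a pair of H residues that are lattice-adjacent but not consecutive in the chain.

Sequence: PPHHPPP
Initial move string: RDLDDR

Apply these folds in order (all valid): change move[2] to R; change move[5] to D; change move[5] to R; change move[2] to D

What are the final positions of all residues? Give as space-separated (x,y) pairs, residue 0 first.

Answer: (0,0) (1,0) (1,-1) (1,-2) (1,-3) (1,-4) (2,-4)

Derivation:
Initial moves: RDLDDR
Fold: move[2]->R => RDRDDR (positions: [(0, 0), (1, 0), (1, -1), (2, -1), (2, -2), (2, -3), (3, -3)])
Fold: move[5]->D => RDRDDD (positions: [(0, 0), (1, 0), (1, -1), (2, -1), (2, -2), (2, -3), (2, -4)])
Fold: move[5]->R => RDRDDR (positions: [(0, 0), (1, 0), (1, -1), (2, -1), (2, -2), (2, -3), (3, -3)])
Fold: move[2]->D => RDDDDR (positions: [(0, 0), (1, 0), (1, -1), (1, -2), (1, -3), (1, -4), (2, -4)])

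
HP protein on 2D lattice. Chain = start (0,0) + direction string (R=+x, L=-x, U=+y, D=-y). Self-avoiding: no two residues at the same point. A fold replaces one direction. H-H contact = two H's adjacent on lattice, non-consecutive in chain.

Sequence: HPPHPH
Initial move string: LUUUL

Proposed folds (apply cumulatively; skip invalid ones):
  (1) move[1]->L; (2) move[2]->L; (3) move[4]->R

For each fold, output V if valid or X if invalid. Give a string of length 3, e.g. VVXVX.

Answer: VVV

Derivation:
Initial: LUUUL -> [(0, 0), (-1, 0), (-1, 1), (-1, 2), (-1, 3), (-2, 3)]
Fold 1: move[1]->L => LLUUL VALID
Fold 2: move[2]->L => LLLUL VALID
Fold 3: move[4]->R => LLLUR VALID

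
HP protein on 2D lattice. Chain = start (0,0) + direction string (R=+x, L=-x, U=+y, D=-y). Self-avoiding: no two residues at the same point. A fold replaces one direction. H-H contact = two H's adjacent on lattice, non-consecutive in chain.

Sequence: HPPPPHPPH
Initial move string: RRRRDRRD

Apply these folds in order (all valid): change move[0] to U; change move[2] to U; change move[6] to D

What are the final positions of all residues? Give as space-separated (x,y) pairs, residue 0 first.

Initial moves: RRRRDRRD
Fold: move[0]->U => URRRDRRD (positions: [(0, 0), (0, 1), (1, 1), (2, 1), (3, 1), (3, 0), (4, 0), (5, 0), (5, -1)])
Fold: move[2]->U => URURDRRD (positions: [(0, 0), (0, 1), (1, 1), (1, 2), (2, 2), (2, 1), (3, 1), (4, 1), (4, 0)])
Fold: move[6]->D => URURDRDD (positions: [(0, 0), (0, 1), (1, 1), (1, 2), (2, 2), (2, 1), (3, 1), (3, 0), (3, -1)])

Answer: (0,0) (0,1) (1,1) (1,2) (2,2) (2,1) (3,1) (3,0) (3,-1)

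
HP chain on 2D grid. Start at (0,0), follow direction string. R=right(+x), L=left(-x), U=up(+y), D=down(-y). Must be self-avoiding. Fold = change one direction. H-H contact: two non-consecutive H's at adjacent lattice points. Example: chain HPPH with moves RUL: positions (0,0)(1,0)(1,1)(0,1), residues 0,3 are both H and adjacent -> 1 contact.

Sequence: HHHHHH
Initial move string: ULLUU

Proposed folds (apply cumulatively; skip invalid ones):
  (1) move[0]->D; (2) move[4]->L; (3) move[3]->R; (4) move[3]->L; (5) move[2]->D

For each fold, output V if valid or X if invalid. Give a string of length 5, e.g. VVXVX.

Initial: ULLUU -> [(0, 0), (0, 1), (-1, 1), (-2, 1), (-2, 2), (-2, 3)]
Fold 1: move[0]->D => DLLUU VALID
Fold 2: move[4]->L => DLLUL VALID
Fold 3: move[3]->R => DLLRL INVALID (collision), skipped
Fold 4: move[3]->L => DLLLL VALID
Fold 5: move[2]->D => DLDLL VALID

Answer: VVXVV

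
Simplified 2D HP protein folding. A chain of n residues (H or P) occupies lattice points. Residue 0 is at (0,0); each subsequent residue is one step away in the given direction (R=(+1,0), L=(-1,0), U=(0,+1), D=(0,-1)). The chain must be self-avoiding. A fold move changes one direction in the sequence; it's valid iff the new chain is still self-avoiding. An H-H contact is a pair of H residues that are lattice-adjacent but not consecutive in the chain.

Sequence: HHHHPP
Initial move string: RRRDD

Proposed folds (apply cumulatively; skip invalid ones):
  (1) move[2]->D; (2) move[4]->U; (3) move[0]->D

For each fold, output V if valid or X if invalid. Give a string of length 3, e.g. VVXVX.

Answer: VXV

Derivation:
Initial: RRRDD -> [(0, 0), (1, 0), (2, 0), (3, 0), (3, -1), (3, -2)]
Fold 1: move[2]->D => RRDDD VALID
Fold 2: move[4]->U => RRDDU INVALID (collision), skipped
Fold 3: move[0]->D => DRDDD VALID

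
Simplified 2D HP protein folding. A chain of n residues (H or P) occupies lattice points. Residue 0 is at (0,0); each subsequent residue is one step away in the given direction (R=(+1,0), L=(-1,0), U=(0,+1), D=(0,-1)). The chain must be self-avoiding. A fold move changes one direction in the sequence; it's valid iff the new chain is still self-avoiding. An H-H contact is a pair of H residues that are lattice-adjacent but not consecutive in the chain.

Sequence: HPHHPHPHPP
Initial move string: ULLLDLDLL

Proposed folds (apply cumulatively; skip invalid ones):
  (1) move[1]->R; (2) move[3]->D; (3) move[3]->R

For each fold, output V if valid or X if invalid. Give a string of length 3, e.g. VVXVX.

Initial: ULLLDLDLL -> [(0, 0), (0, 1), (-1, 1), (-2, 1), (-3, 1), (-3, 0), (-4, 0), (-4, -1), (-5, -1), (-6, -1)]
Fold 1: move[1]->R => URLLDLDLL INVALID (collision), skipped
Fold 2: move[3]->D => ULLDDLDLL VALID
Fold 3: move[3]->R => ULLRDLDLL INVALID (collision), skipped

Answer: XVX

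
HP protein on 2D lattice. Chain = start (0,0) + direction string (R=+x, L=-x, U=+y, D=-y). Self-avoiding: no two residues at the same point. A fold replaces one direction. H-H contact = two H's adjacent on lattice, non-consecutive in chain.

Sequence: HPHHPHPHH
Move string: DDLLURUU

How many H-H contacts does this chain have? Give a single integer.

Positions: [(0, 0), (0, -1), (0, -2), (-1, -2), (-2, -2), (-2, -1), (-1, -1), (-1, 0), (-1, 1)]
H-H contact: residue 0 @(0,0) - residue 7 @(-1, 0)

Answer: 1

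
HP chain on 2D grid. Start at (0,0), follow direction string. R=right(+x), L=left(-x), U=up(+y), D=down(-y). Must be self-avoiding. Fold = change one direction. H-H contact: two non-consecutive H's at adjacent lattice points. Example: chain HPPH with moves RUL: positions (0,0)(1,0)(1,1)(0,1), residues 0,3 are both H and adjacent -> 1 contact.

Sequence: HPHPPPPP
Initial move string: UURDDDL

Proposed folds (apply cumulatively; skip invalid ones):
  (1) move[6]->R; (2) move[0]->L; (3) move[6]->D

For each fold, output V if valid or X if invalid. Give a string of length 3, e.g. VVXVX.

Initial: UURDDDL -> [(0, 0), (0, 1), (0, 2), (1, 2), (1, 1), (1, 0), (1, -1), (0, -1)]
Fold 1: move[6]->R => UURDDDR VALID
Fold 2: move[0]->L => LURDDDR INVALID (collision), skipped
Fold 3: move[6]->D => UURDDDD VALID

Answer: VXV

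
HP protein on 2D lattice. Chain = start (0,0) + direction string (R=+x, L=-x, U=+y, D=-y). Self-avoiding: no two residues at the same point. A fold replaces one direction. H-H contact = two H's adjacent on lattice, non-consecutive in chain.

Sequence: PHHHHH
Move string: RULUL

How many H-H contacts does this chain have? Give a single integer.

Answer: 0

Derivation:
Positions: [(0, 0), (1, 0), (1, 1), (0, 1), (0, 2), (-1, 2)]
No H-H contacts found.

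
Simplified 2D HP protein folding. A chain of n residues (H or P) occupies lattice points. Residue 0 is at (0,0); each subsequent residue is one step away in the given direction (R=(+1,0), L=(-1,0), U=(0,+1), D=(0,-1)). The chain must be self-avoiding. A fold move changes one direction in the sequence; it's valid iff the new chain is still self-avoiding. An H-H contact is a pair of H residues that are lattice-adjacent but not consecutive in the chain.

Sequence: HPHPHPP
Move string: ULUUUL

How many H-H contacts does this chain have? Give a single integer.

Answer: 0

Derivation:
Positions: [(0, 0), (0, 1), (-1, 1), (-1, 2), (-1, 3), (-1, 4), (-2, 4)]
No H-H contacts found.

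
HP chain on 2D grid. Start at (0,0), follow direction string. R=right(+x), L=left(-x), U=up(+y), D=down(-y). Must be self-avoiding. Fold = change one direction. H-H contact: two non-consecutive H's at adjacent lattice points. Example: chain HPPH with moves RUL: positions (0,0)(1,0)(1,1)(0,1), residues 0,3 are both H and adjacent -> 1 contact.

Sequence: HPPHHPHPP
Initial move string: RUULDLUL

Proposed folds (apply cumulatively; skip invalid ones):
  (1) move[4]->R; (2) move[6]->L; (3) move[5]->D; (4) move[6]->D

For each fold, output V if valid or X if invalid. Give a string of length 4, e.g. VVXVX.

Answer: XVXV

Derivation:
Initial: RUULDLUL -> [(0, 0), (1, 0), (1, 1), (1, 2), (0, 2), (0, 1), (-1, 1), (-1, 2), (-2, 2)]
Fold 1: move[4]->R => RUULRLUL INVALID (collision), skipped
Fold 2: move[6]->L => RUULDLLL VALID
Fold 3: move[5]->D => RUULDDLL INVALID (collision), skipped
Fold 4: move[6]->D => RUULDLDL VALID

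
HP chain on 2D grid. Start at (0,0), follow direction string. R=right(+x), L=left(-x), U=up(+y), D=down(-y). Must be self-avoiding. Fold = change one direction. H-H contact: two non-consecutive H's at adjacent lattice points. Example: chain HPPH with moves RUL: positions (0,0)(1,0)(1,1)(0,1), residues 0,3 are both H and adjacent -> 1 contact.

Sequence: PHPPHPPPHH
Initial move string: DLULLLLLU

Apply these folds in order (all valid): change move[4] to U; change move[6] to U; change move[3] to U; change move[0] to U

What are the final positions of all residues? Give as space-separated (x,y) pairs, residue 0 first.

Answer: (0,0) (0,1) (-1,1) (-1,2) (-1,3) (-1,4) (-2,4) (-2,5) (-3,5) (-3,6)

Derivation:
Initial moves: DLULLLLLU
Fold: move[4]->U => DLULULLLU (positions: [(0, 0), (0, -1), (-1, -1), (-1, 0), (-2, 0), (-2, 1), (-3, 1), (-4, 1), (-5, 1), (-5, 2)])
Fold: move[6]->U => DLULULULU (positions: [(0, 0), (0, -1), (-1, -1), (-1, 0), (-2, 0), (-2, 1), (-3, 1), (-3, 2), (-4, 2), (-4, 3)])
Fold: move[3]->U => DLUUULULU (positions: [(0, 0), (0, -1), (-1, -1), (-1, 0), (-1, 1), (-1, 2), (-2, 2), (-2, 3), (-3, 3), (-3, 4)])
Fold: move[0]->U => ULUUULULU (positions: [(0, 0), (0, 1), (-1, 1), (-1, 2), (-1, 3), (-1, 4), (-2, 4), (-2, 5), (-3, 5), (-3, 6)])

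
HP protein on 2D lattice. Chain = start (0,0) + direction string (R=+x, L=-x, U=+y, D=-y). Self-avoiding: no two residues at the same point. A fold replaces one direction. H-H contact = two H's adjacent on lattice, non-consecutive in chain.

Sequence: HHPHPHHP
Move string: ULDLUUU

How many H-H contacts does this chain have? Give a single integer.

Positions: [(0, 0), (0, 1), (-1, 1), (-1, 0), (-2, 0), (-2, 1), (-2, 2), (-2, 3)]
H-H contact: residue 0 @(0,0) - residue 3 @(-1, 0)

Answer: 1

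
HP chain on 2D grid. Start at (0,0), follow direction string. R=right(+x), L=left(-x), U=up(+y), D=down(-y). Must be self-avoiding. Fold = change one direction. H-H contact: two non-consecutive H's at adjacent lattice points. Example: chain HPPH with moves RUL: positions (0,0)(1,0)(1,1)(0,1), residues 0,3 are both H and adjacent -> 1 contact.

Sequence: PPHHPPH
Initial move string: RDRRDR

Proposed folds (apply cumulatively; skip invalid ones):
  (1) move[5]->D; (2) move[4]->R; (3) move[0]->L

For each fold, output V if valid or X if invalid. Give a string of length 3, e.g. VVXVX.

Answer: VVV

Derivation:
Initial: RDRRDR -> [(0, 0), (1, 0), (1, -1), (2, -1), (3, -1), (3, -2), (4, -2)]
Fold 1: move[5]->D => RDRRDD VALID
Fold 2: move[4]->R => RDRRRD VALID
Fold 3: move[0]->L => LDRRRD VALID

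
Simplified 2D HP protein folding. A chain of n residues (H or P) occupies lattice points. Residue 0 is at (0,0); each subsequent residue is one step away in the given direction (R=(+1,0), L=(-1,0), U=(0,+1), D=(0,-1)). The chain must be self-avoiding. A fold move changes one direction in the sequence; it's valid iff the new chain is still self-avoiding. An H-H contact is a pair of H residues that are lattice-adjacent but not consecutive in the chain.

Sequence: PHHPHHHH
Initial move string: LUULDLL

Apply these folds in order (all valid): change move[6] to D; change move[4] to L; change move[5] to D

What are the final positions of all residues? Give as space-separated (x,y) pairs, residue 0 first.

Initial moves: LUULDLL
Fold: move[6]->D => LUULDLD (positions: [(0, 0), (-1, 0), (-1, 1), (-1, 2), (-2, 2), (-2, 1), (-3, 1), (-3, 0)])
Fold: move[4]->L => LUULLLD (positions: [(0, 0), (-1, 0), (-1, 1), (-1, 2), (-2, 2), (-3, 2), (-4, 2), (-4, 1)])
Fold: move[5]->D => LUULLDD (positions: [(0, 0), (-1, 0), (-1, 1), (-1, 2), (-2, 2), (-3, 2), (-3, 1), (-3, 0)])

Answer: (0,0) (-1,0) (-1,1) (-1,2) (-2,2) (-3,2) (-3,1) (-3,0)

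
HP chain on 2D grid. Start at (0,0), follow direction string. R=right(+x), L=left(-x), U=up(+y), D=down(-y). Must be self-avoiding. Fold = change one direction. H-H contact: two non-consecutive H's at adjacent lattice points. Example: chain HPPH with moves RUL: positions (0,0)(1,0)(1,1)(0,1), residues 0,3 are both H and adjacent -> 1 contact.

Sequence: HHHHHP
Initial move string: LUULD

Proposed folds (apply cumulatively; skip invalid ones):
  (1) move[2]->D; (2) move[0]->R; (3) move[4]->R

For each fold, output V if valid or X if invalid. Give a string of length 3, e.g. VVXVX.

Answer: XVX

Derivation:
Initial: LUULD -> [(0, 0), (-1, 0), (-1, 1), (-1, 2), (-2, 2), (-2, 1)]
Fold 1: move[2]->D => LUDLD INVALID (collision), skipped
Fold 2: move[0]->R => RUULD VALID
Fold 3: move[4]->R => RUULR INVALID (collision), skipped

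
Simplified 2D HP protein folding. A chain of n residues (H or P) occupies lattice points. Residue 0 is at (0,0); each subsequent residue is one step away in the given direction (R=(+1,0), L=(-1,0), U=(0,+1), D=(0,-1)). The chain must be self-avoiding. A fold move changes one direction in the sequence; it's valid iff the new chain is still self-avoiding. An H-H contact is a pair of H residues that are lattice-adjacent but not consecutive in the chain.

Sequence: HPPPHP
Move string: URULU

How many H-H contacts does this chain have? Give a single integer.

Positions: [(0, 0), (0, 1), (1, 1), (1, 2), (0, 2), (0, 3)]
No H-H contacts found.

Answer: 0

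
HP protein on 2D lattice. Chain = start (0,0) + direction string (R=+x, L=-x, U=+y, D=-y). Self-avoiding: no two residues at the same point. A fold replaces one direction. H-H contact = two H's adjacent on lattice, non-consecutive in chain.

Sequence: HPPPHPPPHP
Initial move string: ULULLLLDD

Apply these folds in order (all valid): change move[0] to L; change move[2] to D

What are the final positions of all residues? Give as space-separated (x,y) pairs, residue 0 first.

Answer: (0,0) (-1,0) (-2,0) (-2,-1) (-3,-1) (-4,-1) (-5,-1) (-6,-1) (-6,-2) (-6,-3)

Derivation:
Initial moves: ULULLLLDD
Fold: move[0]->L => LLULLLLDD (positions: [(0, 0), (-1, 0), (-2, 0), (-2, 1), (-3, 1), (-4, 1), (-5, 1), (-6, 1), (-6, 0), (-6, -1)])
Fold: move[2]->D => LLDLLLLDD (positions: [(0, 0), (-1, 0), (-2, 0), (-2, -1), (-3, -1), (-4, -1), (-5, -1), (-6, -1), (-6, -2), (-6, -3)])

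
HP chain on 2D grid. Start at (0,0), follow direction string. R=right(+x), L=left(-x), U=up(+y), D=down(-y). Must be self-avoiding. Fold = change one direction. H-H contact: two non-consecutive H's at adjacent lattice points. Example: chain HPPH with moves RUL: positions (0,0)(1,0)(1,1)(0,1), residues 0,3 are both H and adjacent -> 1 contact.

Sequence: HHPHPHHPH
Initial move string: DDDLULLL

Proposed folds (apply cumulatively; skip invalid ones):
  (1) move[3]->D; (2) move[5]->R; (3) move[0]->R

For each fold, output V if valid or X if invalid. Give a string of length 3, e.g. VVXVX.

Answer: XXV

Derivation:
Initial: DDDLULLL -> [(0, 0), (0, -1), (0, -2), (0, -3), (-1, -3), (-1, -2), (-2, -2), (-3, -2), (-4, -2)]
Fold 1: move[3]->D => DDDDULLL INVALID (collision), skipped
Fold 2: move[5]->R => DDDLURLL INVALID (collision), skipped
Fold 3: move[0]->R => RDDLULLL VALID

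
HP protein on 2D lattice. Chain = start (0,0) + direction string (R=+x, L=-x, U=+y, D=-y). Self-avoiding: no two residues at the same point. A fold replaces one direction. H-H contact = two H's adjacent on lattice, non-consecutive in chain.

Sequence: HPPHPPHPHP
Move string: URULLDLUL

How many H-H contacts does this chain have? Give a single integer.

Positions: [(0, 0), (0, 1), (1, 1), (1, 2), (0, 2), (-1, 2), (-1, 1), (-2, 1), (-2, 2), (-3, 2)]
No H-H contacts found.

Answer: 0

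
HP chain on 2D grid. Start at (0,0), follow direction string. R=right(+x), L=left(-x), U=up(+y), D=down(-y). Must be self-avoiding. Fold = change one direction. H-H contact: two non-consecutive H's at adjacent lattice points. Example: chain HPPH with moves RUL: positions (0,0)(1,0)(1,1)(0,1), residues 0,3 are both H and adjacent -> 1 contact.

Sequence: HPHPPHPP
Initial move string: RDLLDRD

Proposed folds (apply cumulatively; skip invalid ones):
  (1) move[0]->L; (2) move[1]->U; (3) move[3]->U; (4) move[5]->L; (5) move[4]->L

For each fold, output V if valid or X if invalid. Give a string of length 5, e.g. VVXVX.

Answer: VVXVV

Derivation:
Initial: RDLLDRD -> [(0, 0), (1, 0), (1, -1), (0, -1), (-1, -1), (-1, -2), (0, -2), (0, -3)]
Fold 1: move[0]->L => LDLLDRD VALID
Fold 2: move[1]->U => LULLDRD VALID
Fold 3: move[3]->U => LULUDRD INVALID (collision), skipped
Fold 4: move[5]->L => LULLDLD VALID
Fold 5: move[4]->L => LULLLLD VALID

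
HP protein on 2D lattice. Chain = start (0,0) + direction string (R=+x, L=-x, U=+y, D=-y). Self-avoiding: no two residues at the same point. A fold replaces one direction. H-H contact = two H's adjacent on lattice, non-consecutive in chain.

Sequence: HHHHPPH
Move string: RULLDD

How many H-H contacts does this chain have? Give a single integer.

Positions: [(0, 0), (1, 0), (1, 1), (0, 1), (-1, 1), (-1, 0), (-1, -1)]
H-H contact: residue 0 @(0,0) - residue 3 @(0, 1)

Answer: 1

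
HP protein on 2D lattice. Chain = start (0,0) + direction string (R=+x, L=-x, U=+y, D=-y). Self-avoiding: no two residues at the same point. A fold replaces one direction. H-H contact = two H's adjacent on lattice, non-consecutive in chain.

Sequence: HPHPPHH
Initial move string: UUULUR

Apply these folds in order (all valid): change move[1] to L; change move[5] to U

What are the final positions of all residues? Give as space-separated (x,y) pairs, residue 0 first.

Answer: (0,0) (0,1) (-1,1) (-1,2) (-2,2) (-2,3) (-2,4)

Derivation:
Initial moves: UUULUR
Fold: move[1]->L => ULULUR (positions: [(0, 0), (0, 1), (-1, 1), (-1, 2), (-2, 2), (-2, 3), (-1, 3)])
Fold: move[5]->U => ULULUU (positions: [(0, 0), (0, 1), (-1, 1), (-1, 2), (-2, 2), (-2, 3), (-2, 4)])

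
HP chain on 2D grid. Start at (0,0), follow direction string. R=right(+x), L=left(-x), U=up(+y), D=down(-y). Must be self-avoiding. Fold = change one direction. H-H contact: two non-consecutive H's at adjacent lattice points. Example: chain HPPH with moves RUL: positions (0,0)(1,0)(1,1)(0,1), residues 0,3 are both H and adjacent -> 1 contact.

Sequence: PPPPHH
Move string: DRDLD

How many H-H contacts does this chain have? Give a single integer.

Positions: [(0, 0), (0, -1), (1, -1), (1, -2), (0, -2), (0, -3)]
No H-H contacts found.

Answer: 0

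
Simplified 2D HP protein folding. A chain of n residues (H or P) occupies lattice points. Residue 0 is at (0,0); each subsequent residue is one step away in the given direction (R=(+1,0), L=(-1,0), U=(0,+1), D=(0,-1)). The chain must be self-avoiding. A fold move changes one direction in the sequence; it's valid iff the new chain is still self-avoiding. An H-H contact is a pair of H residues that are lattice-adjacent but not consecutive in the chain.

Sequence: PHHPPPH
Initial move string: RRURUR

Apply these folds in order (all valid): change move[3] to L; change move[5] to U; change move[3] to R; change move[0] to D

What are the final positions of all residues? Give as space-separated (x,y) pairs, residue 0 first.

Initial moves: RRURUR
Fold: move[3]->L => RRULUR (positions: [(0, 0), (1, 0), (2, 0), (2, 1), (1, 1), (1, 2), (2, 2)])
Fold: move[5]->U => RRULUU (positions: [(0, 0), (1, 0), (2, 0), (2, 1), (1, 1), (1, 2), (1, 3)])
Fold: move[3]->R => RRURUU (positions: [(0, 0), (1, 0), (2, 0), (2, 1), (3, 1), (3, 2), (3, 3)])
Fold: move[0]->D => DRURUU (positions: [(0, 0), (0, -1), (1, -1), (1, 0), (2, 0), (2, 1), (2, 2)])

Answer: (0,0) (0,-1) (1,-1) (1,0) (2,0) (2,1) (2,2)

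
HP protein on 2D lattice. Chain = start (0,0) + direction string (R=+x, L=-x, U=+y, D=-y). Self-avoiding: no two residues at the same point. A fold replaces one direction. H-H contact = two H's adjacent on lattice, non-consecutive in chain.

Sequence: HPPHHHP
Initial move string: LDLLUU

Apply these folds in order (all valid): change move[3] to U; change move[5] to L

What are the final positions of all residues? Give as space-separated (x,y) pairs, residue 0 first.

Initial moves: LDLLUU
Fold: move[3]->U => LDLUUU (positions: [(0, 0), (-1, 0), (-1, -1), (-2, -1), (-2, 0), (-2, 1), (-2, 2)])
Fold: move[5]->L => LDLUUL (positions: [(0, 0), (-1, 0), (-1, -1), (-2, -1), (-2, 0), (-2, 1), (-3, 1)])

Answer: (0,0) (-1,0) (-1,-1) (-2,-1) (-2,0) (-2,1) (-3,1)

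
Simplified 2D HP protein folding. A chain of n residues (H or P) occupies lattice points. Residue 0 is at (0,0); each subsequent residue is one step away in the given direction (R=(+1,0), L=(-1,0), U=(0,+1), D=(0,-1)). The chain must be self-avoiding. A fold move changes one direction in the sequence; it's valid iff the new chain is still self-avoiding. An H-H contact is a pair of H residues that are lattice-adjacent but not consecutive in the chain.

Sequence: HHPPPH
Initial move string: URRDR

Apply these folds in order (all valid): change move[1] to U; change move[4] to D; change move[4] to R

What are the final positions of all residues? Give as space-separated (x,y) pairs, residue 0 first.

Initial moves: URRDR
Fold: move[1]->U => UURDR (positions: [(0, 0), (0, 1), (0, 2), (1, 2), (1, 1), (2, 1)])
Fold: move[4]->D => UURDD (positions: [(0, 0), (0, 1), (0, 2), (1, 2), (1, 1), (1, 0)])
Fold: move[4]->R => UURDR (positions: [(0, 0), (0, 1), (0, 2), (1, 2), (1, 1), (2, 1)])

Answer: (0,0) (0,1) (0,2) (1,2) (1,1) (2,1)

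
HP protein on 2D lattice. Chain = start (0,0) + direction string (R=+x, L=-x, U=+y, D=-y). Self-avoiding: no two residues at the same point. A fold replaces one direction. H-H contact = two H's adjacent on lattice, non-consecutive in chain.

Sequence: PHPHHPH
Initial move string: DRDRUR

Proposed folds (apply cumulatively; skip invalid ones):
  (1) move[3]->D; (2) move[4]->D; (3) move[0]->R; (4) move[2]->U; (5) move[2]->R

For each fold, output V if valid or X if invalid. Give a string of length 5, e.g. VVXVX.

Initial: DRDRUR -> [(0, 0), (0, -1), (1, -1), (1, -2), (2, -2), (2, -1), (3, -1)]
Fold 1: move[3]->D => DRDDUR INVALID (collision), skipped
Fold 2: move[4]->D => DRDRDR VALID
Fold 3: move[0]->R => RRDRDR VALID
Fold 4: move[2]->U => RRURDR VALID
Fold 5: move[2]->R => RRRRDR VALID

Answer: XVVVV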